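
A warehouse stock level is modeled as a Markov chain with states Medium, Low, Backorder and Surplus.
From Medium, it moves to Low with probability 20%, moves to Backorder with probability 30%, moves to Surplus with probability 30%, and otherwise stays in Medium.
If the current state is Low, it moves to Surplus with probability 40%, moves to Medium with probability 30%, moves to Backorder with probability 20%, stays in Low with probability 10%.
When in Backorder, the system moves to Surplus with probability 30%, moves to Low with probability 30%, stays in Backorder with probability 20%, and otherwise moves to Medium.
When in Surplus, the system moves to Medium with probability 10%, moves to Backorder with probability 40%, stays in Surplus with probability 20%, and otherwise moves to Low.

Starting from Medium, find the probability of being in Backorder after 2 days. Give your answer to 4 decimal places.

Propagate the distribution vector 2 days from Medium.
After 0 days: (1.0000, 0.0000, 0.0000, 0.0000)
After 1 day: (0.2000, 0.2000, 0.3000, 0.3000)
After 2 days: (0.1900, 0.2400, 0.2800, 0.2900)
P(in Backorder after 2 days) = 0.2800

0.2800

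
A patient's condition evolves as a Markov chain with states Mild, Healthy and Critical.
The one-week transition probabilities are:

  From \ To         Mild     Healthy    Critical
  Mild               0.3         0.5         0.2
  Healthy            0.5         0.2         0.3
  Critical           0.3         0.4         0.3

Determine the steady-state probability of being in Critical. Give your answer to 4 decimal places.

0.2627

Let the stationary distribution be π with π = πP and π_1 + π_2 + π_3 = 1.
π_1 = 0.3·π_1 + 0.5·π_2 + 0.3·π_3
π_2 = 0.5·π_1 + 0.2·π_2 + 0.4·π_3
Solving with the normalization constraint gives π = (0.3729, 0.3644, 0.2627).
So the stationary probability of Critical is 0.2627.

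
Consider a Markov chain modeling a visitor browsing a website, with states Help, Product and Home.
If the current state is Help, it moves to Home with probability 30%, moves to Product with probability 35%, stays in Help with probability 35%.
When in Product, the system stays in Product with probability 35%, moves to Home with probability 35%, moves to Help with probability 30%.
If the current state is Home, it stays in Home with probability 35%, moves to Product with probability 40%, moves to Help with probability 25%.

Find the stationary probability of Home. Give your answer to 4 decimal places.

0.3351

Let the stationary distribution be π with π = πP and π_1 + π_2 + π_3 = 1.
π_1 = 0.35·π_1 + 0.3·π_2 + 0.25·π_3
π_2 = 0.35·π_1 + 0.35·π_2 + 0.4·π_3
Solving with the normalization constraint gives π = (0.2982, 0.3668, 0.3351).
So the stationary probability of Home is 0.3351.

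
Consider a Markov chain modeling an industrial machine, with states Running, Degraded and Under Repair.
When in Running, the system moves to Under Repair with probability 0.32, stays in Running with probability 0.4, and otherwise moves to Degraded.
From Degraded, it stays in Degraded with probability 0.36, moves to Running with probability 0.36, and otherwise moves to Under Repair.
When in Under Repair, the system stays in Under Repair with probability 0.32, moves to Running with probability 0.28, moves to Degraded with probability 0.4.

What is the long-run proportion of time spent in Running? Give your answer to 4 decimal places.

0.3495

Let the stationary distribution be π with π = πP and π_1 + π_2 + π_3 = 1.
π_1 = 0.4·π_1 + 0.36·π_2 + 0.28·π_3
π_2 = 0.28·π_1 + 0.36·π_2 + 0.4·π_3
Solving with the normalization constraint gives π = (0.3495, 0.3443, 0.3062).
So the stationary probability of Running is 0.3495.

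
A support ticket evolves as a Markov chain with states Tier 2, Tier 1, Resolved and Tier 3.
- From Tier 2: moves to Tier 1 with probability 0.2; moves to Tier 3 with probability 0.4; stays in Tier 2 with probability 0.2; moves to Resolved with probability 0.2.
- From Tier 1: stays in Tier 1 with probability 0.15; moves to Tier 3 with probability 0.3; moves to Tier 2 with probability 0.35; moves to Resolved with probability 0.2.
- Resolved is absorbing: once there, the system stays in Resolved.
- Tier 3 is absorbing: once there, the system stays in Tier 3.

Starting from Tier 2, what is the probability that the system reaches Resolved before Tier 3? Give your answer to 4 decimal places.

Let h(s) be the probability of absorption at Resolved starting from transient state s. Then h(Resolved) = 1 and h(Tier 3) = 0. By first-step analysis:
h(Tier 2) = 0.2·h(Tier 2) + 0.2·h(Tier 1) + 0.2·1 + 0.4·0
h(Tier 1) = 0.35·h(Tier 2) + 0.15·h(Tier 1) + 0.2·1 + 0.3·0
Solving: h(Tier 2) = 0.3443, h(Tier 1) = 0.3770.
Starting from Tier 2, the probability is 0.3443.

0.3443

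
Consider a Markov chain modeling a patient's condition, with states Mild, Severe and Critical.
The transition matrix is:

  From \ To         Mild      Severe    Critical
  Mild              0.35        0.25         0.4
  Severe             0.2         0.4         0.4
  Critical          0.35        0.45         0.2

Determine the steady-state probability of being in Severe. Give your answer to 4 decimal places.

0.3725

Let the stationary distribution be π with π = πP and π_1 + π_2 + π_3 = 1.
π_1 = 0.35·π_1 + 0.2·π_2 + 0.35·π_3
π_2 = 0.25·π_1 + 0.4·π_2 + 0.45·π_3
Solving with the normalization constraint gives π = (0.2941, 0.3725, 0.3333).
So the stationary probability of Severe is 0.3725.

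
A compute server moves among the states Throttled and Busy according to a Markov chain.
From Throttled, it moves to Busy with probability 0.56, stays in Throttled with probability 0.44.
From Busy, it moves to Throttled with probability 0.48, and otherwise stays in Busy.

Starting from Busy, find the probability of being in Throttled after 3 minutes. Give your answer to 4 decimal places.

Propagate the distribution vector 3 minutes from Busy.
After 0 minutes: (0.0000, 1.0000)
After 1 minute: (0.4800, 0.5200)
After 2 minutes: (0.4608, 0.5392)
After 3 minutes: (0.4616, 0.5384)
P(in Throttled after 3 minutes) = 0.4616

0.4616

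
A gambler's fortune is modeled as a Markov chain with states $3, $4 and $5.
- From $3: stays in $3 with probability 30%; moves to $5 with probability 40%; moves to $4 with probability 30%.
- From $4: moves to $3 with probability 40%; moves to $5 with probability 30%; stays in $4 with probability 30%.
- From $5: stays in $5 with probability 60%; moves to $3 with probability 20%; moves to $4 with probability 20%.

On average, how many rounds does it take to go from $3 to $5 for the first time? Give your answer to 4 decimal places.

2.7027

Let t(s) be the expected number of rounds to first reach $5 from state s, with t($5) = 0. Conditioning on the first round:
t($3) = 1 + 0.3·t($3) + 0.3·t($4)
t($4) = 1 + 0.4·t($3) + 0.3·t($4)
Solving: t($3) = 2.7027, t($4) = 2.9730.
Expected rounds from $3 to $5: 2.7027.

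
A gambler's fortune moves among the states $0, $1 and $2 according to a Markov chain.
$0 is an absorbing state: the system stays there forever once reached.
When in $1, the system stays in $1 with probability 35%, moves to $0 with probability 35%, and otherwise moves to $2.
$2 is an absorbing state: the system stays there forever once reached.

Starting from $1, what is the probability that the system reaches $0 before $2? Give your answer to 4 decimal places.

0.5385

Let h(s) be the probability of absorption at $0 starting from transient state s. Then h($0) = 1 and h($2) = 0. By first-step analysis:
h($1) = 0.35·1 + 0.35·h($1) + 0.3·0
Solving: h($1) = 0.5385.
Starting from $1, the probability is 0.5385.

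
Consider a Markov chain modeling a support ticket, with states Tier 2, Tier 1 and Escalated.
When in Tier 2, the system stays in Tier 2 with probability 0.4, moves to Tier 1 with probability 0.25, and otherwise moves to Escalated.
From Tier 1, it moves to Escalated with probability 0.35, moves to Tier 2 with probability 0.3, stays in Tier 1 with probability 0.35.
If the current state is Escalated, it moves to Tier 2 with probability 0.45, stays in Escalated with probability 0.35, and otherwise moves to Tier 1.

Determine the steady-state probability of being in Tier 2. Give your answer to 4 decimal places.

0.3917

Let the stationary distribution be π with π = πP and π_1 + π_2 + π_3 = 1.
π_1 = 0.4·π_1 + 0.3·π_2 + 0.45·π_3
π_2 = 0.25·π_1 + 0.35·π_2 + 0.2·π_3
Solving with the normalization constraint gives π = (0.3917, 0.2583, 0.3500).
So the stationary probability of Tier 2 is 0.3917.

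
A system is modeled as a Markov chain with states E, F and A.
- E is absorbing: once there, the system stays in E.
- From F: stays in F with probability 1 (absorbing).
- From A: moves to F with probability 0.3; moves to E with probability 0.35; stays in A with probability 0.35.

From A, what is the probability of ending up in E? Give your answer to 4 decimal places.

0.5385

Let h(s) be the probability of absorption at E starting from transient state s. Then h(E) = 1 and h(F) = 0. By first-step analysis:
h(A) = 0.35·1 + 0.3·0 + 0.35·h(A)
Solving: h(A) = 0.5385.
Starting from A, the probability is 0.5385.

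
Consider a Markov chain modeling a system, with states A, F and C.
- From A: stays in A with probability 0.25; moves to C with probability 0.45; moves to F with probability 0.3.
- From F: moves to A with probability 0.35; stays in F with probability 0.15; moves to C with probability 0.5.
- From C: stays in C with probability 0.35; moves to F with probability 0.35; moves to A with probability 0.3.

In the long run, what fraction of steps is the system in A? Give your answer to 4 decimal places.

Let the stationary distribution be π with π = πP and π_1 + π_2 + π_3 = 1.
π_1 = 0.25·π_1 + 0.35·π_2 + 0.3·π_3
π_2 = 0.3·π_1 + 0.15·π_2 + 0.35·π_3
Solving with the normalization constraint gives π = (0.2990, 0.2792, 0.4218).
So the stationary probability of A is 0.2990.

0.2990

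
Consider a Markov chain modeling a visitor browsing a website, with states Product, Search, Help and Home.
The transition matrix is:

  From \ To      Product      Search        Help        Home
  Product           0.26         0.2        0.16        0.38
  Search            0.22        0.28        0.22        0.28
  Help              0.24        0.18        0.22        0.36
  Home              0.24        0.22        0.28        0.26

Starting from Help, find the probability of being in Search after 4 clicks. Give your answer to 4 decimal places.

Propagate the distribution vector 4 clicks from Help.
After 0 clicks: (0.0000, 0.0000, 1.0000, 0.0000)
After 1 click: (0.2400, 0.1800, 0.2200, 0.3600)
After 2 clicks: (0.2412, 0.2172, 0.2272, 0.3144)
After 3 clicks: (0.2405, 0.2191, 0.2244, 0.3160)
After 4 clicks: (0.2404, 0.2194, 0.2245, 0.3157)
P(in Search after 4 clicks) = 0.2194

0.2194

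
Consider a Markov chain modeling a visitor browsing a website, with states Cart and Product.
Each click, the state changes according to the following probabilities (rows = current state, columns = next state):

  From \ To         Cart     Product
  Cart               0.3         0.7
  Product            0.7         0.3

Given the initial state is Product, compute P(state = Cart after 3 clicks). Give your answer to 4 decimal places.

Propagate the distribution vector 3 clicks from Product.
After 0 clicks: (0.0000, 1.0000)
After 1 click: (0.7000, 0.3000)
After 2 clicks: (0.4200, 0.5800)
After 3 clicks: (0.5320, 0.4680)
P(in Cart after 3 clicks) = 0.5320

0.5320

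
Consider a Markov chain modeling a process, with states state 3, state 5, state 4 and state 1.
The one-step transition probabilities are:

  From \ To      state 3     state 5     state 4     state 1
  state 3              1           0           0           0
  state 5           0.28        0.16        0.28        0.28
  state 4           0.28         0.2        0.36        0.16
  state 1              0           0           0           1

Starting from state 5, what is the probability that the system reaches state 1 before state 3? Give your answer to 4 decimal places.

Let h(s) be the probability of absorption at state 1 starting from transient state s. Then h(state 1) = 1 and h(state 3) = 0. By first-step analysis:
h(state 5) = 0.28·0 + 0.16·h(state 5) + 0.28·h(state 4) + 0.28·1
h(state 4) = 0.28·0 + 0.2·h(state 5) + 0.36·h(state 4) + 0.16·1
Solving: h(state 5) = 0.4651, h(state 4) = 0.3953.
Starting from state 5, the probability is 0.4651.

0.4651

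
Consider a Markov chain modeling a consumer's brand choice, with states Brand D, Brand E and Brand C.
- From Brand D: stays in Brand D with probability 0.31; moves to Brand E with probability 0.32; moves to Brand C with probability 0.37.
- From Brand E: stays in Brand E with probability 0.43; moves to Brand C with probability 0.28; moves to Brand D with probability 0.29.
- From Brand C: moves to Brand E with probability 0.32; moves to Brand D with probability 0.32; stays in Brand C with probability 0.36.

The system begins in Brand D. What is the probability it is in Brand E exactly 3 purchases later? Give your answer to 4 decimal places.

Propagate the distribution vector 3 purchases from Brand D.
After 0 purchases: (1.0000, 0.0000, 0.0000)
After 1 purchase: (0.3100, 0.3200, 0.3700)
After 2 purchases: (0.3073, 0.3552, 0.3375)
After 3 purchases: (0.3063, 0.3591, 0.3347)
P(in Brand E after 3 purchases) = 0.3591

0.3591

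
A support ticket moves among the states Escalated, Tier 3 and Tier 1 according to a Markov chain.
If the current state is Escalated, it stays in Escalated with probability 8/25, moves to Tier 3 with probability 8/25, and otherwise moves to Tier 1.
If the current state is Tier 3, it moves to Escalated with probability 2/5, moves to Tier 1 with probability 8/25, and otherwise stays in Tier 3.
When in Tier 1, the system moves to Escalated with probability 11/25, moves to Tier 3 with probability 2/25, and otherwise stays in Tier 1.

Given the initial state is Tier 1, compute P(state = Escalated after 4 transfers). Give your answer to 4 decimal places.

0.3852

Propagate the distribution vector 4 transfers from Tier 1.
After 0 transfers: (0.0000, 0.0000, 1.0000)
After 1 transfer: (0.4400, 0.0800, 0.4800)
After 2 transfers: (0.3840, 0.2016, 0.4144)
After 3 transfers: (0.3859, 0.2125, 0.4017)
After 4 transfers: (0.3852, 0.2151, 0.3997)
P(in Escalated after 4 transfers) = 0.3852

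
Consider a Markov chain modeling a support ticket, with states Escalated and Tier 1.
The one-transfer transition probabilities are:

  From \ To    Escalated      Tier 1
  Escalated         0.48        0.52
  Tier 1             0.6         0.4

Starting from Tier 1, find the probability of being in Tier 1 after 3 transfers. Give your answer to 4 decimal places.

0.4634

Propagate the distribution vector 3 transfers from Tier 1.
After 0 transfers: (0.0000, 1.0000)
After 1 transfer: (0.6000, 0.4000)
After 2 transfers: (0.5280, 0.4720)
After 3 transfers: (0.5366, 0.4634)
P(in Tier 1 after 3 transfers) = 0.4634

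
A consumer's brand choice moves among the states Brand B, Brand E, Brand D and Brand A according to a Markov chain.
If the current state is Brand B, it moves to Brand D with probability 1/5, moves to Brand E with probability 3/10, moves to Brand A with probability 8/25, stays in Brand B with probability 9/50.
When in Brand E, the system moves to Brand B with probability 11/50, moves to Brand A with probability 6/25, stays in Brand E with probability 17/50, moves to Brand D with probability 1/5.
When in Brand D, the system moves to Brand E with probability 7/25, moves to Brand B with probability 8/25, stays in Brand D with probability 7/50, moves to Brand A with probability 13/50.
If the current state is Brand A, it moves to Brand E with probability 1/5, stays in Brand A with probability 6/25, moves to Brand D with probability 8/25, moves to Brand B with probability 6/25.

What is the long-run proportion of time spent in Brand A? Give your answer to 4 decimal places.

0.2634

Let the stationary distribution be π with π = πP and π_1 + π_2 + π_3 + π_4 = 1.
π_1 = 0.18·π_1 + 0.22·π_2 + 0.32·π_3 + 0.24·π_4
π_2 = 0.3·π_1 + 0.34·π_2 + 0.28·π_3 + 0.2·π_4
π_3 = 0.2·π_1 + 0.2·π_2 + 0.14·π_3 + 0.32·π_4
Solving with the normalization constraint gives π = (0.2376, 0.2805, 0.2185, 0.2634).
So the stationary probability of Brand A is 0.2634.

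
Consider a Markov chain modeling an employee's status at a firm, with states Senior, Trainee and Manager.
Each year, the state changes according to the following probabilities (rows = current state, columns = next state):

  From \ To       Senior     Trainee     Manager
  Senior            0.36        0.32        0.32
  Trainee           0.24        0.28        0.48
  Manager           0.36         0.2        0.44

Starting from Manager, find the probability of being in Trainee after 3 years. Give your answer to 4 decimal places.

Propagate the distribution vector 3 years from Manager.
After 0 years: (0.0000, 0.0000, 1.0000)
After 1 year: (0.3600, 0.2000, 0.4400)
After 2 years: (0.3360, 0.2592, 0.4048)
After 3 years: (0.3289, 0.2611, 0.4100)
P(in Trainee after 3 years) = 0.2611

0.2611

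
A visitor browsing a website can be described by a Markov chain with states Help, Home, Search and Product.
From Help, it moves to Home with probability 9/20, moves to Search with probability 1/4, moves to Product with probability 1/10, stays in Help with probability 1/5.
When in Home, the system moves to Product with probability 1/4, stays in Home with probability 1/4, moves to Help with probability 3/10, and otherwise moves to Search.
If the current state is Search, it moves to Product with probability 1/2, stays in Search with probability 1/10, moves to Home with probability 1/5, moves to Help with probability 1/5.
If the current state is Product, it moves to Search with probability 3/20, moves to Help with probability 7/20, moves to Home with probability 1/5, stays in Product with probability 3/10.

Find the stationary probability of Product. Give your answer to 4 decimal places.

0.2686

Let the stationary distribution be π with π = πP and π_1 + π_2 + π_3 + π_4 = 1.
π_1 = 0.2·π_1 + 0.3·π_2 + 0.2·π_3 + 0.35·π_4
π_2 = 0.45·π_1 + 0.25·π_2 + 0.2·π_3 + 0.2·π_4
π_3 = 0.25·π_1 + 0.2·π_2 + 0.1·π_3 + 0.15·π_4
Solving with the normalization constraint gives π = (0.2684, 0.2812, 0.1818, 0.2686).
So the stationary probability of Product is 0.2686.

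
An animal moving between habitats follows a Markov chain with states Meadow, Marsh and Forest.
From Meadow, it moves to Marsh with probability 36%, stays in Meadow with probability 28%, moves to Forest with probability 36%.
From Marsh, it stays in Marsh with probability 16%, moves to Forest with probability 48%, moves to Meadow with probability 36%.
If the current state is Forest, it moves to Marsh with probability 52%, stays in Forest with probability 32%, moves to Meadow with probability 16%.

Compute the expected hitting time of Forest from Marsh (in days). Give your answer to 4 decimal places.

2.2727

Let t(s) be the expected number of days to first reach Forest from state s, with t(Forest) = 0. Conditioning on the first day:
t(Meadow) = 1 + 0.28·t(Meadow) + 0.36·t(Marsh)
t(Marsh) = 1 + 0.36·t(Meadow) + 0.16·t(Marsh)
Solving: t(Meadow) = 2.5253, t(Marsh) = 2.2727.
Expected days from Marsh to Forest: 2.2727.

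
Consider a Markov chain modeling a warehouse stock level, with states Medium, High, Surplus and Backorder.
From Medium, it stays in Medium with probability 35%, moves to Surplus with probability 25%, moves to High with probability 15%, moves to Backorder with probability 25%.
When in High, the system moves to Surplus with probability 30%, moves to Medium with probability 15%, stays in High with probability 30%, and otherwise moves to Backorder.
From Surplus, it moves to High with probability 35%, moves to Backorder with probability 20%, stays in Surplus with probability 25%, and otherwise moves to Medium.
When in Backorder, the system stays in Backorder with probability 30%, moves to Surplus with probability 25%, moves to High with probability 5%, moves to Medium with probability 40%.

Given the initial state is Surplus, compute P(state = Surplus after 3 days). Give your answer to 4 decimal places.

Propagate the distribution vector 3 days from Surplus.
After 0 days: (0.0000, 0.0000, 1.0000, 0.0000)
After 1 day: (0.2000, 0.3500, 0.2500, 0.2000)
After 2 days: (0.2525, 0.2325, 0.2675, 0.2475)
After 3 days: (0.2758, 0.2136, 0.2616, 0.2490)
P(in Surplus after 3 days) = 0.2616

0.2616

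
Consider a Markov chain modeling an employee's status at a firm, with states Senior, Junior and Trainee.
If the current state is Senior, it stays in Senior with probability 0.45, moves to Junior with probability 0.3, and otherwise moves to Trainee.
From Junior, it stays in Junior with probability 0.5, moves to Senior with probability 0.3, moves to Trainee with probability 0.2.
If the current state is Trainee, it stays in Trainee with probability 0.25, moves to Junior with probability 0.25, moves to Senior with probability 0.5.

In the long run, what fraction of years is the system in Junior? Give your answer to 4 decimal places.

Let the stationary distribution be π with π = πP and π_1 + π_2 + π_3 = 1.
π_1 = 0.45·π_1 + 0.3·π_2 + 0.5·π_3
π_2 = 0.3·π_1 + 0.5·π_2 + 0.25·π_3
Solving with the normalization constraint gives π = (0.4075, 0.3605, 0.2320).
So the stationary probability of Junior is 0.3605.

0.3605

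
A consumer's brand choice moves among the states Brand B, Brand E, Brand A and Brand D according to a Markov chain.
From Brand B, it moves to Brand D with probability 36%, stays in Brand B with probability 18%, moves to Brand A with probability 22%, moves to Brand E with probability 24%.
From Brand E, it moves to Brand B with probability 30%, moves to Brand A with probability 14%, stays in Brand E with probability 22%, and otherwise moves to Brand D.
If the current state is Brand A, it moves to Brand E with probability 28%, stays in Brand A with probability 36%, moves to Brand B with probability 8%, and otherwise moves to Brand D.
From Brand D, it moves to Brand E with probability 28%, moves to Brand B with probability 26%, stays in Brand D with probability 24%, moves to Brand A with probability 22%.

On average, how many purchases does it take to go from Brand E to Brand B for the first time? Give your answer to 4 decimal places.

Let t(s) be the expected number of purchases to first reach Brand B from state s, with t(Brand B) = 0. Conditioning on the first purchase:
t(Brand E) = 1 + 0.22·t(Brand E) + 0.14·t(Brand A) + 0.34·t(Brand D)
t(Brand A) = 1 + 0.28·t(Brand E) + 0.36·t(Brand A) + 0.28·t(Brand D)
t(Brand D) = 1 + 0.28·t(Brand E) + 0.22·t(Brand A) + 0.24·t(Brand D)
Solving: t(Brand E) = 4.1341, t(Brand A) = 5.2821, t(Brand D) = 4.3679.
Expected purchases from Brand E to Brand B: 4.1341.

4.1341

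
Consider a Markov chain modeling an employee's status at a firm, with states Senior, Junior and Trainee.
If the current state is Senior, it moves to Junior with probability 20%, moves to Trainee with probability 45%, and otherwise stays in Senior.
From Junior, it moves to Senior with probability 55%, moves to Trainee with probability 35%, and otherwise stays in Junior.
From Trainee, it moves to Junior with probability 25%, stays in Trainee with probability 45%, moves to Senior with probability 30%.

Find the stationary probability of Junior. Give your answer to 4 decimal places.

Let the stationary distribution be π with π = πP and π_1 + π_2 + π_3 = 1.
π_1 = 0.35·π_1 + 0.55·π_2 + 0.3·π_3
π_2 = 0.2·π_1 + 0.1·π_2 + 0.25·π_3
Solving with the normalization constraint gives π = (0.3688, 0.2014, 0.4299).
So the stationary probability of Junior is 0.2014.

0.2014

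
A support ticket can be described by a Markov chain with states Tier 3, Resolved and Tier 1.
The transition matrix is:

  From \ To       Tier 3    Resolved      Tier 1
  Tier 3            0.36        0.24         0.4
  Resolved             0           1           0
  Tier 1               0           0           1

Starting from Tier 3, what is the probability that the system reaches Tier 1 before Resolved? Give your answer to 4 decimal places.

Let h(s) be the probability of absorption at Tier 1 starting from transient state s. Then h(Tier 1) = 1 and h(Resolved) = 0. By first-step analysis:
h(Tier 3) = 0.36·h(Tier 3) + 0.24·0 + 0.4·1
Solving: h(Tier 3) = 0.6250.
Starting from Tier 3, the probability is 0.6250.

0.6250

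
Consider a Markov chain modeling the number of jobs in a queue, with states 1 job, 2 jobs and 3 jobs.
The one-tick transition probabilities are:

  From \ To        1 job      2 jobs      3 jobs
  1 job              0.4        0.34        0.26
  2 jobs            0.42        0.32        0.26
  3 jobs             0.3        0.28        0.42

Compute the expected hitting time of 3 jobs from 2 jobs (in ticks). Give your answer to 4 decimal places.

Let t(s) be the expected number of ticks to first reach 3 jobs from state s, with t(3 jobs) = 0. Conditioning on the first tick:
t(1 job) = 1 + 0.4·t(1 job) + 0.34·t(2 jobs)
t(2 jobs) = 1 + 0.42·t(1 job) + 0.32·t(2 jobs)
Solving: t(1 job) = 3.8462, t(2 jobs) = 3.8462.
Expected ticks from 2 jobs to 3 jobs: 3.8462.

3.8462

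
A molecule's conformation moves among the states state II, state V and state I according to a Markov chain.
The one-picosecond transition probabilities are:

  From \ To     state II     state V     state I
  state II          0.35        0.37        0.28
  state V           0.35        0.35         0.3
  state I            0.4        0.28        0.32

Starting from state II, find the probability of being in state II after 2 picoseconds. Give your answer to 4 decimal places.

Sum over the intermediate state after 1 picosecond:
P = P(state II→state II)·P(state II→state II) + P(state II→state V)·P(state V→state II) + P(state II→state I)·P(state I→state II)
  = 0.35×0.35 + 0.37×0.35 + 0.28×0.4
  = 0.1225 + 0.1295 + 0.1120 = 0.3640

0.3640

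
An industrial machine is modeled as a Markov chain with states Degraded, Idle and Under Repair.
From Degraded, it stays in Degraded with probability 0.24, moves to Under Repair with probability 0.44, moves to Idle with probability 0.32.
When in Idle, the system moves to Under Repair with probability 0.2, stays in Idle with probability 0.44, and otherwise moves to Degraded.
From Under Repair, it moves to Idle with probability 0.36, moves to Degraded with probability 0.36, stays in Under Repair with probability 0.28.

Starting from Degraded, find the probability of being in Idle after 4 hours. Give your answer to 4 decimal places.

Propagate the distribution vector 4 hours from Degraded.
After 0 hours: (1.0000, 0.0000, 0.0000)
After 1 hour: (0.2400, 0.3200, 0.4400)
After 2 hours: (0.3312, 0.3760, 0.2928)
After 3 hours: (0.3203, 0.3768, 0.3029)
After 4 hours: (0.3216, 0.3773, 0.3011)
P(in Idle after 4 hours) = 0.3773

0.3773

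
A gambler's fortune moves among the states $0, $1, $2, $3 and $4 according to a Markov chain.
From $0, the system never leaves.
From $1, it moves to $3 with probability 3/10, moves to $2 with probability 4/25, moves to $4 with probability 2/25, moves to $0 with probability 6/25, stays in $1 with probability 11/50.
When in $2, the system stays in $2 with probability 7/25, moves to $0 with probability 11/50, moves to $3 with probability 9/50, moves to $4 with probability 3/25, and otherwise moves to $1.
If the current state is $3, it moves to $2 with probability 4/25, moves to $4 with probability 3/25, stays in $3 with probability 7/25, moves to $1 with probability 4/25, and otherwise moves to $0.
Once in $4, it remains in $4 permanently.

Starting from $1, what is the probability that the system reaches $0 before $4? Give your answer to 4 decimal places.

Let h(s) be the probability of absorption at $0 starting from transient state s. Then h($0) = 1 and h($4) = 0. By first-step analysis:
h($1) = 0.24·1 + 0.22·h($1) + 0.16·h($2) + 0.3·h($3) + 0.08·0
h($2) = 0.22·1 + 0.2·h($1) + 0.28·h($2) + 0.18·h($3) + 0.12·0
h($3) = 0.28·1 + 0.16·h($1) + 0.16·h($2) + 0.28·h($3) + 0.12·0
Solving: h($1) = 0.7158, h($2) = 0.6791, h($3) = 0.6989.
Starting from $1, the probability is 0.7158.

0.7158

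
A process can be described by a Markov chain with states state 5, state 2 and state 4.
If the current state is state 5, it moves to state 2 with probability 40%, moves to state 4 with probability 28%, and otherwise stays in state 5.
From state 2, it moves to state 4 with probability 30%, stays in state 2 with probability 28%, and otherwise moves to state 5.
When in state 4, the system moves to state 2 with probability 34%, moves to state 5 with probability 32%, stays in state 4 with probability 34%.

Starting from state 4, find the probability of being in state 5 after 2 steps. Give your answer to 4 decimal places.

Sum over the intermediate state after 1 step:
P = P(state 4→state 5)·P(state 5→state 5) + P(state 4→state 2)·P(state 2→state 5) + P(state 4→state 4)·P(state 4→state 5)
  = 0.32×0.32 + 0.34×0.42 + 0.34×0.32
  = 0.1024 + 0.1428 + 0.1088 = 0.3540

0.3540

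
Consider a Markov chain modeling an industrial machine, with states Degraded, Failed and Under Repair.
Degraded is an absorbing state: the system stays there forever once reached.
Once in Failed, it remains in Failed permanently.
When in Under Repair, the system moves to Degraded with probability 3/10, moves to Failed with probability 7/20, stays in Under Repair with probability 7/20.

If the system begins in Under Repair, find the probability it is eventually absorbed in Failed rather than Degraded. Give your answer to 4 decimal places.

0.5385

Let h(s) be the probability of absorption at Failed starting from transient state s. Then h(Failed) = 1 and h(Degraded) = 0. By first-step analysis:
h(Under Repair) = 0.3·0 + 0.35·1 + 0.35·h(Under Repair)
Solving: h(Under Repair) = 0.5385.
Starting from Under Repair, the probability is 0.5385.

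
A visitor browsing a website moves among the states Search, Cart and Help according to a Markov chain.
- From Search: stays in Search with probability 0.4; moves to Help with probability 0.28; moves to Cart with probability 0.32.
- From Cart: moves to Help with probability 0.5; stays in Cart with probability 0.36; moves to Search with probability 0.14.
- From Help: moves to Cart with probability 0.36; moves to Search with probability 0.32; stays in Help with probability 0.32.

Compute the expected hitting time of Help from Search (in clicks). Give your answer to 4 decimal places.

2.8302

Let t(s) be the expected number of clicks to first reach Help from state s, with t(Help) = 0. Conditioning on the first click:
t(Search) = 1 + 0.4·t(Search) + 0.32·t(Cart)
t(Cart) = 1 + 0.14·t(Search) + 0.36·t(Cart)
Solving: t(Search) = 2.8302, t(Cart) = 2.1816.
Expected clicks from Search to Help: 2.8302.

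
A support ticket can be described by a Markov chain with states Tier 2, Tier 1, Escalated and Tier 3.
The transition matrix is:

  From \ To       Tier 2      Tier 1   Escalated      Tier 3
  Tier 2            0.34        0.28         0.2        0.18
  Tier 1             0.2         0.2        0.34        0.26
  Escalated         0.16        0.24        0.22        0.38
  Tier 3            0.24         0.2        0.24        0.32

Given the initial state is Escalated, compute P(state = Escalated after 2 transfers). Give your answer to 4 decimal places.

0.2532

Propagate the distribution vector 2 transfers from Escalated.
After 0 transfers: (0.0000, 0.0000, 1.0000, 0.0000)
After 1 transfer: (0.1600, 0.2400, 0.2200, 0.3800)
After 2 transfers: (0.2288, 0.2216, 0.2532, 0.2964)
P(in Escalated after 2 transfers) = 0.2532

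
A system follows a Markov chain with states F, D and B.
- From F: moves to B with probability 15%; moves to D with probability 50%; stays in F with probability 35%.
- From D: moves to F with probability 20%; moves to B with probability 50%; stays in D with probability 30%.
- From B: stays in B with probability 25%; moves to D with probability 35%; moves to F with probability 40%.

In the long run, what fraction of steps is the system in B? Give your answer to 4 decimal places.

0.3135

Let the stationary distribution be π with π = πP and π_1 + π_2 + π_3 = 1.
π_1 = 0.35·π_1 + 0.2·π_2 + 0.4·π_3
π_2 = 0.5·π_1 + 0.3·π_2 + 0.35·π_3
Solving with the normalization constraint gives π = (0.3091, 0.3775, 0.3135).
So the stationary probability of B is 0.3135.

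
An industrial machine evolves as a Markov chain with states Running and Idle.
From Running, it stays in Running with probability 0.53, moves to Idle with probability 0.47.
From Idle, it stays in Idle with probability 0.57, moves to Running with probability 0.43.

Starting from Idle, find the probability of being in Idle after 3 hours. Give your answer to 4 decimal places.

Propagate the distribution vector 3 hours from Idle.
After 0 hours: (0.0000, 1.0000)
After 1 hour: (0.4300, 0.5700)
After 2 hours: (0.4730, 0.5270)
After 3 hours: (0.4773, 0.5227)
P(in Idle after 3 hours) = 0.5227

0.5227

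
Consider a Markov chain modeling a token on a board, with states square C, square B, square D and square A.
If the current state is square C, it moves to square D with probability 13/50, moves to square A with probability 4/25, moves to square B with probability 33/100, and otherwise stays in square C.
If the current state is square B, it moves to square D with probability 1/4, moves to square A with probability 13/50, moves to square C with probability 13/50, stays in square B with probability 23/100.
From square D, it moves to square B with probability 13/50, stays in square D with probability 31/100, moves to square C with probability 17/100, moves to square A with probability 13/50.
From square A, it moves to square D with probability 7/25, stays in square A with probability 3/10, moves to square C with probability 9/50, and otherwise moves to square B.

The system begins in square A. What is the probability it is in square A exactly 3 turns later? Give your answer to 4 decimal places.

0.2493

Propagate the distribution vector 3 turns from square A.
After 0 turns: (0.0000, 0.0000, 0.0000, 1.0000)
After 1 turn: (0.1800, 0.2400, 0.2800, 0.3000)
After 2 turns: (0.2090, 0.2594, 0.2776, 0.2540)
After 3 turns: (0.2126, 0.2618, 0.2764, 0.2493)
P(in square A after 3 turns) = 0.2493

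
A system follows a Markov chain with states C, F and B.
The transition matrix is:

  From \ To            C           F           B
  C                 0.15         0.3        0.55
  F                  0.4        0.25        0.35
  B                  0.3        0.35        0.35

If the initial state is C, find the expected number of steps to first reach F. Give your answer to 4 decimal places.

Let t(s) be the expected number of steps to first reach F from state s, with t(F) = 0. Conditioning on the first step:
t(C) = 1 + 0.15·t(C) + 0.55·t(B)
t(B) = 1 + 0.3·t(C) + 0.35·t(B)
Solving: t(C) = 3.0968, t(B) = 2.9677.
Expected steps from C to F: 3.0968.

3.0968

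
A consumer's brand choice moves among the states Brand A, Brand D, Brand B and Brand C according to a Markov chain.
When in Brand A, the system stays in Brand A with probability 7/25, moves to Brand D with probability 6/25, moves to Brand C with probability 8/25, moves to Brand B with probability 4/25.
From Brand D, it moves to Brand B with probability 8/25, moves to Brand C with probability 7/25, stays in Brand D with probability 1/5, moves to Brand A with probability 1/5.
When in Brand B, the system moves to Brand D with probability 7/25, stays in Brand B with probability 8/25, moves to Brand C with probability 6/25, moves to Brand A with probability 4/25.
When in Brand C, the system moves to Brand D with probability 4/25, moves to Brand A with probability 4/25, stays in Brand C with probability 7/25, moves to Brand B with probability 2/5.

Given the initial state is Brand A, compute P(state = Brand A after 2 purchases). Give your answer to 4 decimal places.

Propagate the distribution vector 2 purchases from Brand A.
After 0 purchases: (1.0000, 0.0000, 0.0000, 0.0000)
After 1 purchase: (0.2800, 0.2400, 0.1600, 0.3200)
After 2 purchases: (0.2032, 0.2112, 0.3008, 0.2848)
P(in Brand A after 2 purchases) = 0.2032

0.2032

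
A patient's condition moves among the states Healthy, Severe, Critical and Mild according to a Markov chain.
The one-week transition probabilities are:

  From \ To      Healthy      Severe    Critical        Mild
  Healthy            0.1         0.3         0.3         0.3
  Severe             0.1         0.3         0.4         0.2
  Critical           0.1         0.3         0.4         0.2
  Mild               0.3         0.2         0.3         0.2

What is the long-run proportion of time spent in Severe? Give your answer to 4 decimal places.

0.2786

Let the stationary distribution be π with π = πP and π_1 + π_2 + π_3 + π_4 = 1.
π_1 = 0.1·π_1 + 0.1·π_2 + 0.1·π_3 + 0.3·π_4
π_2 = 0.3·π_1 + 0.3·π_2 + 0.3·π_3 + 0.2·π_4
π_3 = 0.3·π_1 + 0.4·π_2 + 0.4·π_3 + 0.3·π_4
Solving with the normalization constraint gives π = (0.1429, 0.2786, 0.3643, 0.2143).
So the stationary probability of Severe is 0.2786.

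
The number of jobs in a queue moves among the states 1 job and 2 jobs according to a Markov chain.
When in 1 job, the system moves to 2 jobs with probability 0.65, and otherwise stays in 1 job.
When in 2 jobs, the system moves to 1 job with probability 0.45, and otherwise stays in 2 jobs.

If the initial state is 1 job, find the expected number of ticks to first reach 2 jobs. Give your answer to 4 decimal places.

1.5385

Let t(s) be the expected number of ticks to first reach 2 jobs from state s, with t(2 jobs) = 0. Conditioning on the first tick:
t(1 job) = 1 + 0.35·t(1 job)
Solving: t(1 job) = 1.5385.
Expected ticks from 1 job to 2 jobs: 1.5385.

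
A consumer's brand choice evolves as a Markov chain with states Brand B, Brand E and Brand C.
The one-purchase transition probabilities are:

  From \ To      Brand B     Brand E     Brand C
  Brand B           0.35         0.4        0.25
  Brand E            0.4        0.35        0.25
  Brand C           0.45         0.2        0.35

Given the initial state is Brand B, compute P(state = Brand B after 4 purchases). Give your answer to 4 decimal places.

Propagate the distribution vector 4 purchases from Brand B.
After 0 purchases: (1.0000, 0.0000, 0.0000)
After 1 purchase: (0.3500, 0.4000, 0.2500)
After 2 purchases: (0.3950, 0.3300, 0.2750)
After 3 purchases: (0.3940, 0.3285, 0.2775)
After 4 purchases: (0.3942, 0.3281, 0.2778)
P(in Brand B after 4 purchases) = 0.3942

0.3942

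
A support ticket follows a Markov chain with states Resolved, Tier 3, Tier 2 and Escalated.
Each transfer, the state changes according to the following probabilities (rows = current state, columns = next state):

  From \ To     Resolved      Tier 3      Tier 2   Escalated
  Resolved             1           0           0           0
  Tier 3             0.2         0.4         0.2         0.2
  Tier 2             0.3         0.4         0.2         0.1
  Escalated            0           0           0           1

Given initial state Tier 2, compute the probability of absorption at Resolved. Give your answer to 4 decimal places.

Let h(s) be the probability of absorption at Resolved starting from transient state s. Then h(Resolved) = 1 and h(Escalated) = 0. By first-step analysis:
h(Tier 3) = 0.2·1 + 0.4·h(Tier 3) + 0.2·h(Tier 2) + 0.2·0
h(Tier 2) = 0.3·1 + 0.4·h(Tier 3) + 0.2·h(Tier 2) + 0.1·0
Solving: h(Tier 3) = 0.5500, h(Tier 2) = 0.6500.
Starting from Tier 2, the probability is 0.6500.

0.6500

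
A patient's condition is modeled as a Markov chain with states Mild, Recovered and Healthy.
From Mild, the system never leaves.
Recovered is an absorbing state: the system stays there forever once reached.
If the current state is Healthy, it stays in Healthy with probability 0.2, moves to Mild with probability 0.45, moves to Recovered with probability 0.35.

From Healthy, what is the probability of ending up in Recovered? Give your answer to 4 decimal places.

0.4375

Let h(s) be the probability of absorption at Recovered starting from transient state s. Then h(Recovered) = 1 and h(Mild) = 0. By first-step analysis:
h(Healthy) = 0.45·0 + 0.35·1 + 0.2·h(Healthy)
Solving: h(Healthy) = 0.4375.
Starting from Healthy, the probability is 0.4375.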